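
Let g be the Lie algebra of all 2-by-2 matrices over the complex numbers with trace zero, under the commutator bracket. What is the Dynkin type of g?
This is sl(2), which has dimension 2^2 - 1 = 3 and rank 2 - 1 = 1 (a Cartan subalgebra is the diagonal traceless matrices). In the classification of classical Lie algebras, the special linear algebra sl(n+1) has type A_n; here n = 1, so the Dynkin diagram is a chain of 1 nodes with single edges (A_1). Hence the type is A_1.

A_1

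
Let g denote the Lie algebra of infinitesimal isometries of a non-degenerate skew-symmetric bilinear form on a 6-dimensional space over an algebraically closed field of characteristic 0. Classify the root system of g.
This is sp(6), which has dimension 6(6+1)/2 = 21 and rank 6/2 = 3. In the classification of classical Lie algebras, the symplectic algebra sp(2n) has type C_n; here n = 3, so the Dynkin diagram is a chain of 3 nodes with a double edge at one end; the terminal node there is the unique long simple root (C_3). Hence the type is C_3.

C_3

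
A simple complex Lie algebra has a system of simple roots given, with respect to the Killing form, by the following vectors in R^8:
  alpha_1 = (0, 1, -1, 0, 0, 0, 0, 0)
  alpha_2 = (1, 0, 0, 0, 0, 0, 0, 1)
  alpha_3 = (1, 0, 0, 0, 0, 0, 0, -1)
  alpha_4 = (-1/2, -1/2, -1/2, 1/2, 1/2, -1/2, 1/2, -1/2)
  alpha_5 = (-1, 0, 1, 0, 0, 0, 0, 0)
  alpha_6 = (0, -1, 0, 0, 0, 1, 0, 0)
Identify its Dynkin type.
type E_6

Compute the Cartan integers a_ij = 2(alpha_i, alpha_j)/(alpha_j, alpha_j); the resulting 6x6 Cartan matrix is
[[2, 0, 0, 0, -1, -1], [0, 2, 0, -1, -1, 0], [0, 0, 2, 0, -1, 0], [0, -1, 0, 2, 0, 0], [-1, -1, -1, 0, 2, 0], [-1, 0, 0, 0, 0, 2]].
All simple roots have the same length, so the diagram is simply laced. The associated Dynkin diagram is a chain of 5 nodes with one extra node attached to the third node from one end (E_6), so the type is E_6.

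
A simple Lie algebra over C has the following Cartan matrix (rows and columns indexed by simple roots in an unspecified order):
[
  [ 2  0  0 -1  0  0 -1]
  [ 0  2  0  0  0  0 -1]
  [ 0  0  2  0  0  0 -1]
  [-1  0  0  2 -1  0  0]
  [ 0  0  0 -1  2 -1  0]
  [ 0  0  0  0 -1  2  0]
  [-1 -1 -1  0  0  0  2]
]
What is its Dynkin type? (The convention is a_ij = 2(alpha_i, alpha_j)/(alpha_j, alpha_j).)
The matrix has rank 7 with 2's on the diagonal. Reading the off-diagonal entries as Dynkin edges (a single edge where a_ij = a_ji = -1; a double or triple edge where a_ij * a_ji = 2 or 3), the diagram is a chain of 5 nodes with a fork of two nodes at one end (D_7). One simple-root ordering that puts it in standard form is (alpha_6, alpha_5, alpha_4, alpha_1, alpha_7, alpha_2, alpha_3). So the algebra is type D_7, i.e. so(14).

D7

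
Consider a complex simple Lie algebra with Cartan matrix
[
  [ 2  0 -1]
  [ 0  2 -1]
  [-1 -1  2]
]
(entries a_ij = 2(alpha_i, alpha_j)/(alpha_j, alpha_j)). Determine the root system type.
type A_3

The matrix has rank 3 with 2's on the diagonal. Reading the off-diagonal entries as Dynkin edges (a single edge where a_ij = a_ji = -1; a double or triple edge where a_ij * a_ji = 2 or 3), the diagram is a chain of 3 nodes with single edges (A_3). One simple-root ordering that puts it in standard form is (alpha_1, alpha_3, alpha_2). So the algebra is type A_3, i.e. sl(4).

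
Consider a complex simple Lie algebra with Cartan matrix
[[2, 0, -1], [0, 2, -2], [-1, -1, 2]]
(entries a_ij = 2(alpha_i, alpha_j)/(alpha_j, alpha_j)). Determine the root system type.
The matrix has rank 3 with 2's on the diagonal. Reading the off-diagonal entries as Dynkin edges (a single edge where a_ij = a_ji = -1; a double or triple edge where a_ij * a_ji = 2 or 3), the diagram is a chain of 3 nodes with a double edge at one end; the terminal node there is the unique long simple root (C_3). One simple-root ordering that puts it in standard form is (alpha_1, alpha_3, alpha_2). So the algebra is type C_3, i.e. sp(6).

C_3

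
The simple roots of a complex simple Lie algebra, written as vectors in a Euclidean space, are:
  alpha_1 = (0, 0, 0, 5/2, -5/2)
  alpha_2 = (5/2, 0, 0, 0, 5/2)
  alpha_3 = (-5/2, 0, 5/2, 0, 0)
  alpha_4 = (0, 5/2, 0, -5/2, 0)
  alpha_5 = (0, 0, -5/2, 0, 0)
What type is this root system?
B5

Compute the Cartan integers a_ij = 2(alpha_i, alpha_j)/(alpha_j, alpha_j); the resulting 5x5 Cartan matrix is
[[2, -1, 0, -1, 0], [-1, 2, -1, 0, 0], [0, -1, 2, 0, -2], [-1, 0, 0, 2, 0], [0, 0, -1, 0, 2]].
The roots have two lengths (squared-length ratio 2:1); the short ones are alpha_{5}. The associated Dynkin diagram is a chain of 5 nodes with a double edge at one end; the terminal node there is the unique short simple root (B_5), so the type is B_5 (the algebra so(11)).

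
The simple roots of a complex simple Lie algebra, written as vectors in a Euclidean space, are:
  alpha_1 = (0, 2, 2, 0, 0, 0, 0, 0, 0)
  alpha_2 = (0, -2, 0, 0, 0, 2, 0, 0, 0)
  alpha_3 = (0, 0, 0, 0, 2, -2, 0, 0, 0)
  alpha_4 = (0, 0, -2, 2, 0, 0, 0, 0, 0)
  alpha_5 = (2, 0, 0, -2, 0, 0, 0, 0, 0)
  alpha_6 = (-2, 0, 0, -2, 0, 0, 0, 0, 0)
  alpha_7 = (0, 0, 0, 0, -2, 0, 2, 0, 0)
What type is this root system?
Compute the Cartan integers a_ij = 2(alpha_i, alpha_j)/(alpha_j, alpha_j); the resulting 7x7 Cartan matrix is
[[2, -1, 0, -1, 0, 0, 0], [-1, 2, -1, 0, 0, 0, 0], [0, -1, 2, 0, 0, 0, -1], [-1, 0, 0, 2, -1, -1, 0], [0, 0, 0, -1, 2, 0, 0], [0, 0, 0, -1, 0, 2, 0], [0, 0, -1, 0, 0, 0, 2]].
All simple roots have the same length, so the diagram is simply laced. The associated Dynkin diagram is a chain of 5 nodes with a fork of two nodes at one end (D_7), so the type is D_7 (the algebra so(14)).

D_7 (so(14))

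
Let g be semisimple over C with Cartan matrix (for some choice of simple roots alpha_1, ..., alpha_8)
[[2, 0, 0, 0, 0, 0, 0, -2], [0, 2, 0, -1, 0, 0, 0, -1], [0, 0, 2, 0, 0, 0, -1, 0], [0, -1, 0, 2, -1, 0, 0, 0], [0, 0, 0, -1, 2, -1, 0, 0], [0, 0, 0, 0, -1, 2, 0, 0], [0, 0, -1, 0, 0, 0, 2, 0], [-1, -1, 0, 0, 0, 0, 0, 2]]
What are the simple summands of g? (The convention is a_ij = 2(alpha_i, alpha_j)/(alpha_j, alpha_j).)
The diagram associated to this matrix has two connected components: the simple roots {alpha_3, alpha_7} form a chain of 2 nodes with single edges (A_2), and {alpha_1, alpha_2, alpha_4, alpha_5, alpha_6, alpha_8} form a chain of 6 nodes with a double edge at one end; the terminal node there is the unique long simple root (C_6). A semisimple Lie algebra decomposes uniquely as the direct sum of simple ideals, one per connected component of its Dynkin diagram, so g ≅ A_2 ⊕ C_6 (dimension 8 + 78 = 86).

A_2 ⊕ C_6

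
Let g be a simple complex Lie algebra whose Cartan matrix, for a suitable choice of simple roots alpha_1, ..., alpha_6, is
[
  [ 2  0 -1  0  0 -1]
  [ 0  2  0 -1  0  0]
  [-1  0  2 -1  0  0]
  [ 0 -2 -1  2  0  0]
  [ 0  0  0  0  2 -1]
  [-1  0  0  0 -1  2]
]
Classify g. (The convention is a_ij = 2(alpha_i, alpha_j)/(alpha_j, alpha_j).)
B_6

The matrix has rank 6 with 2's on the diagonal. Reading the off-diagonal entries as Dynkin edges (a single edge where a_ij = a_ji = -1; a double or triple edge where a_ij * a_ji = 2 or 3), the diagram is a chain of 6 nodes with a double edge at one end; the terminal node there is the unique short simple root (B_6). One simple-root ordering that puts it in standard form is (alpha_5, alpha_6, alpha_1, alpha_3, alpha_4, alpha_2). So the algebra is type B_6, i.e. so(13).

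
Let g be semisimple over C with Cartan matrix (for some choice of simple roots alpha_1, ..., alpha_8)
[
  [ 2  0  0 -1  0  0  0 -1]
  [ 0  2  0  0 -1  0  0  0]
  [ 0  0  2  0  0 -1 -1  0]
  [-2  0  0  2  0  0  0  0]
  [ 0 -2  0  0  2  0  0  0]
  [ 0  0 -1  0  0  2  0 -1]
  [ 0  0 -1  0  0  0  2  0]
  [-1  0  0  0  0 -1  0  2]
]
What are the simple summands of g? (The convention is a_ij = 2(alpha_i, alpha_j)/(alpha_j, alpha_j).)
The diagram associated to this matrix has two connected components: the simple roots {alpha_2, alpha_5} form a chain of 2 nodes with a double edge at one end; the terminal node there is the unique short simple root (B_2), and {alpha_1, alpha_3, alpha_4, alpha_6, alpha_7, alpha_8} form a chain of 6 nodes with a double edge at one end; the terminal node there is the unique long simple root (C_6). A semisimple Lie algebra decomposes uniquely as the direct sum of simple ideals, one per connected component of its Dynkin diagram, so g ≅ B_2 ⊕ C_6 (dimension 10 + 78 = 88).

B_2 (so(5)) ⊕ C_6 (sp(12))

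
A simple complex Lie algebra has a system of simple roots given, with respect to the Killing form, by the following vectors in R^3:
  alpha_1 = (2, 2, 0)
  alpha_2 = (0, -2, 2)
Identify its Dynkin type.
Compute the Cartan integers a_ij = 2(alpha_i, alpha_j)/(alpha_j, alpha_j); the resulting 2x2 Cartan matrix is
[[2, -1], [-1, 2]].
All simple roots have the same length, so the diagram is simply laced. The associated Dynkin diagram is a chain of 2 nodes with single edges (A_2), so the type is A_2 (the algebra sl(3)).

A_2 (sl(3))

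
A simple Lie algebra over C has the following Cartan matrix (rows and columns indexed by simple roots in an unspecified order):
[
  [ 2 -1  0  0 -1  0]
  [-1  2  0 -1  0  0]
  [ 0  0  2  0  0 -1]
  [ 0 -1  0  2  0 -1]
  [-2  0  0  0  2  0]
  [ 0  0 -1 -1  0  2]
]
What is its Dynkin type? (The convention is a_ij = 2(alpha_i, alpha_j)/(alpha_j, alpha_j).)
The matrix has rank 6 with 2's on the diagonal. Reading the off-diagonal entries as Dynkin edges (a single edge where a_ij = a_ji = -1; a double or triple edge where a_ij * a_ji = 2 or 3), the diagram is a chain of 6 nodes with a double edge at one end; the terminal node there is the unique long simple root (C_6). One simple-root ordering that puts it in standard form is (alpha_3, alpha_6, alpha_4, alpha_2, alpha_1, alpha_5). So the algebra is type C_6, i.e. sp(12).

C6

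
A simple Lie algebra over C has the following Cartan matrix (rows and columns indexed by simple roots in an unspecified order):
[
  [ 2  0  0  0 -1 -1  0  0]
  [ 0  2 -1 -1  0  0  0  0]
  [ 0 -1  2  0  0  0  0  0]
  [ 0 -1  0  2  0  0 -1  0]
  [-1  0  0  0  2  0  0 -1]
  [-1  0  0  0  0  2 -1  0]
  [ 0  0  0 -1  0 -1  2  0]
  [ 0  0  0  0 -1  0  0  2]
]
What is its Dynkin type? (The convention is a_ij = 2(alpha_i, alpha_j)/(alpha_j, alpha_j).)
A_8

The matrix has rank 8 with 2's on the diagonal. Reading the off-diagonal entries as Dynkin edges (a single edge where a_ij = a_ji = -1; a double or triple edge where a_ij * a_ji = 2 or 3), the diagram is a chain of 8 nodes with single edges (A_8). One simple-root ordering that puts it in standard form is (alpha_3, alpha_2, alpha_4, alpha_7, alpha_6, alpha_1, alpha_5, alpha_8). So the algebra is type A_8, i.e. sl(9).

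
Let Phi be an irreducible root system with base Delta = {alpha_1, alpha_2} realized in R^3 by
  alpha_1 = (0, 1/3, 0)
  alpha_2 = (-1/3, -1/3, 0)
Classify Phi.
type B_2

Compute the Cartan integers a_ij = 2(alpha_i, alpha_j)/(alpha_j, alpha_j); the resulting 2x2 Cartan matrix is
[[2, -1], [-2, 2]].
The roots have two lengths (squared-length ratio 2:1); the short ones are alpha_{1}. The associated Dynkin diagram is a chain of 2 nodes with a double edge at one end; the terminal node there is the unique short simple root (B_2), so the type is B_2 (the algebra so(5)).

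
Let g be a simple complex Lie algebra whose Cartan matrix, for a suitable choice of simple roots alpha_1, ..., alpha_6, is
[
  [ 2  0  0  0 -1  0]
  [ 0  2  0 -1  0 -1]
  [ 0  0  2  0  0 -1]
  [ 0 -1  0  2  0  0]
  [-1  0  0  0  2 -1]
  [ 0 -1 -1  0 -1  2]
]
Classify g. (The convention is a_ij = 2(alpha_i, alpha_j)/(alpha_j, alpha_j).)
E_6

The matrix has rank 6 with 2's on the diagonal. Reading the off-diagonal entries as Dynkin edges (a single edge where a_ij = a_ji = -1; a double or triple edge where a_ij * a_ji = 2 or 3), the diagram is a chain of 5 nodes with one extra node attached to the third node from one end (E_6). One simple-root ordering that puts it in standard form is (alpha_4, alpha_3, alpha_2, alpha_6, alpha_5, alpha_1). So the algebra is type E_6.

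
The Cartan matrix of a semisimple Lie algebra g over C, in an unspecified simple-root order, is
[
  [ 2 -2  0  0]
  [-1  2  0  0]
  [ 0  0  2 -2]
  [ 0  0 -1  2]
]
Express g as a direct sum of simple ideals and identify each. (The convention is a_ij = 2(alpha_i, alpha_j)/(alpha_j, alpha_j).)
The diagram associated to this matrix has two connected components: the simple roots {alpha_1, alpha_2} form a chain of 2 nodes with a double edge at one end; the terminal node there is the unique short simple root (B_2), and {alpha_3, alpha_4} form a chain of 2 nodes with a double edge at one end; the terminal node there is the unique short simple root (B_2). A semisimple Lie algebra decomposes uniquely as the direct sum of simple ideals, one per connected component of its Dynkin diagram, so g ≅ B_2 ⊕ B_2 (dimension 10 + 10 = 20).

B_2 (so(5)) ⊕ B_2 (so(5))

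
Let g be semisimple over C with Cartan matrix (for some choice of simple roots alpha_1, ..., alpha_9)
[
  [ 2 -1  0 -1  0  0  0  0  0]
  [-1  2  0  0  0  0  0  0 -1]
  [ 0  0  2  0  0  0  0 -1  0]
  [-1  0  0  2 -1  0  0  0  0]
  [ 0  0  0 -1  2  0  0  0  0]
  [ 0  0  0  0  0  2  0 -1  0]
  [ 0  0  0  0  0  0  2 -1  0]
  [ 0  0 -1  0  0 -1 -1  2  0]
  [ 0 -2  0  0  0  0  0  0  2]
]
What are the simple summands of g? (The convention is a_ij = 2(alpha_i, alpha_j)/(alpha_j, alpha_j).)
The diagram associated to this matrix has two connected components: the simple roots {alpha_1, alpha_2, alpha_4, alpha_5, alpha_9} form a chain of 5 nodes with a double edge at one end; the terminal node there is the unique long simple root (C_5), and {alpha_3, alpha_6, alpha_7, alpha_8} form a chain of 2 nodes with a fork of two nodes at one end (D_4). A semisimple Lie algebra decomposes uniquely as the direct sum of simple ideals, one per connected component of its Dynkin diagram, so g ≅ C_5 ⊕ D_4 (dimension 55 + 28 = 83).

type C_5 + type D_4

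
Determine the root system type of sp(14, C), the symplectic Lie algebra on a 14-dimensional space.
This is sp(14), which has dimension 14(14+1)/2 = 105 and rank 14/2 = 7. In the classification of classical Lie algebras, the symplectic algebra sp(2n) has type C_n; here n = 7, so the Dynkin diagram is a chain of 7 nodes with a double edge at one end; the terminal node there is the unique long simple root (C_7). Hence the type is C_7.

C7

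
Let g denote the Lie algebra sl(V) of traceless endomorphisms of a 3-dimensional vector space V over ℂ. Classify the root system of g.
This is sl(3), which has dimension 3^2 - 1 = 8 and rank 3 - 1 = 2 (a Cartan subalgebra is the diagonal traceless matrices). In the classification of classical Lie algebras, the special linear algebra sl(n+1) has type A_n; here n = 2, so the Dynkin diagram is a chain of 2 nodes with single edges (A_2). Hence the type is A_2.

A_2 (sl(3))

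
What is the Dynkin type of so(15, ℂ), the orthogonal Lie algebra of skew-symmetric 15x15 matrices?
B_7 (so(15))

This is so(15) with 15 odd, which has dimension 15(15-1)/2 = 105 and rank (15-1)/2 = 7. In the classification of classical Lie algebras, the orthogonal algebra so(2n+1) in an odd number of variables has type B_n; here n = 7, so the Dynkin diagram is a chain of 7 nodes with a double edge at one end; the terminal node there is the unique short simple root (B_7). Hence the type is B_7.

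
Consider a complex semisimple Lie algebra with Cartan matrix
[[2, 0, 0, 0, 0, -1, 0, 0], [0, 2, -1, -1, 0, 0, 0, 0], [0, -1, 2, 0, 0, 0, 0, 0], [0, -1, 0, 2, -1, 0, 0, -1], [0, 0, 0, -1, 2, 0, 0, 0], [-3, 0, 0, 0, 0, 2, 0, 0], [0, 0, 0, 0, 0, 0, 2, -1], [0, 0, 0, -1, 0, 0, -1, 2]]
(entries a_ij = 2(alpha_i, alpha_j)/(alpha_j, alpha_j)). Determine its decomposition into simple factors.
E_6 + G_2

The diagram associated to this matrix has two connected components: the simple roots {alpha_2, alpha_3, alpha_4, alpha_5, alpha_7, alpha_8} form a chain of 5 nodes with one extra node attached to the third node from one end (E_6), and {alpha_1, alpha_6} form two nodes joined by a triple edge (G_2). A semisimple Lie algebra decomposes uniquely as the direct sum of simple ideals, one per connected component of its Dynkin diagram, so g ≅ E_6 ⊕ G_2 (dimension 78 + 14 = 92).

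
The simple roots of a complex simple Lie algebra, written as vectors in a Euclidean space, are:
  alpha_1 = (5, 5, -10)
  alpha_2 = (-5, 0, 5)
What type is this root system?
Compute the Cartan integers a_ij = 2(alpha_i, alpha_j)/(alpha_j, alpha_j); the resulting 2x2 Cartan matrix is
[[2, -3], [-1, 2]].
The roots have two lengths (squared-length ratio 3:1); the short ones are alpha_{2}. The associated Dynkin diagram is two nodes joined by a triple edge (G_2), so the type is G_2.

G_2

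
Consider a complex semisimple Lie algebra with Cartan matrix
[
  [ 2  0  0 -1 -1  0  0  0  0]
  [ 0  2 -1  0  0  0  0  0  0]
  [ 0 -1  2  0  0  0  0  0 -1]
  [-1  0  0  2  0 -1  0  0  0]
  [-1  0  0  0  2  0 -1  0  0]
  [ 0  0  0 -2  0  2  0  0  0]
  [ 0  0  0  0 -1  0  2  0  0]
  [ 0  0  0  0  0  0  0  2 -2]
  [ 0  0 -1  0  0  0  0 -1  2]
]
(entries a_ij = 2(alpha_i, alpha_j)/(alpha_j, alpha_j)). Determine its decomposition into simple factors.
The diagram associated to this matrix has two connected components: the simple roots {alpha_2, alpha_3, alpha_8, alpha_9} form a chain of 4 nodes with a double edge at one end; the terminal node there is the unique long simple root (C_4), and {alpha_1, alpha_4, alpha_5, alpha_6, alpha_7} form a chain of 5 nodes with a double edge at one end; the terminal node there is the unique long simple root (C_5). A semisimple Lie algebra decomposes uniquely as the direct sum of simple ideals, one per connected component of its Dynkin diagram, so g ≅ C_4 ⊕ C_5 (dimension 36 + 55 = 91).

C4 + C5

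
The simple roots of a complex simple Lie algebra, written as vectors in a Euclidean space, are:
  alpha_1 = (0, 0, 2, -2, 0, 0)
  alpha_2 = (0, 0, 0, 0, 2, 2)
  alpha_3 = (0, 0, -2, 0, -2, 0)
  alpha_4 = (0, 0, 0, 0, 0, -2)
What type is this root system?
Compute the Cartan integers a_ij = 2(alpha_i, alpha_j)/(alpha_j, alpha_j); the resulting 4x4 Cartan matrix is
[[2, 0, -1, 0], [0, 2, -1, -2], [-1, -1, 2, 0], [0, -1, 0, 2]].
The roots have two lengths (squared-length ratio 2:1); the short ones are alpha_{4}. The associated Dynkin diagram is a chain of 4 nodes with a double edge at one end; the terminal node there is the unique short simple root (B_4), so the type is B_4 (the algebra so(9)).

B_4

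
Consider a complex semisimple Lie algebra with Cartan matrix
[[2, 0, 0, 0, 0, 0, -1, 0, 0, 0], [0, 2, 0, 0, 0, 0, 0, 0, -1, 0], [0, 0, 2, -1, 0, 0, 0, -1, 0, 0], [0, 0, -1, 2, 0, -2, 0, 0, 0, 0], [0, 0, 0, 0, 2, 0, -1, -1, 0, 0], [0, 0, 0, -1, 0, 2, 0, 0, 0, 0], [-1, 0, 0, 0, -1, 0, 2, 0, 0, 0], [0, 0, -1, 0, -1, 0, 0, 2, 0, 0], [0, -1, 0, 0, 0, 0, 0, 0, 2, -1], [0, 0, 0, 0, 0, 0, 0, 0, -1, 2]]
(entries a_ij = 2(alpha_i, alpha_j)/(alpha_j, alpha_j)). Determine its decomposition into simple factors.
The diagram associated to this matrix has two connected components: the simple roots {alpha_2, alpha_9, alpha_10} form a chain of 3 nodes with single edges (A_3), and {alpha_1, alpha_3, alpha_4, alpha_5, alpha_6, alpha_7, alpha_8} form a chain of 7 nodes with a double edge at one end; the terminal node there is the unique short simple root (B_7). A semisimple Lie algebra decomposes uniquely as the direct sum of simple ideals, one per connected component of its Dynkin diagram, so g ≅ A_3 ⊕ B_7 (dimension 15 + 105 = 120).

A_3 (sl(4)) + B_7 (so(15))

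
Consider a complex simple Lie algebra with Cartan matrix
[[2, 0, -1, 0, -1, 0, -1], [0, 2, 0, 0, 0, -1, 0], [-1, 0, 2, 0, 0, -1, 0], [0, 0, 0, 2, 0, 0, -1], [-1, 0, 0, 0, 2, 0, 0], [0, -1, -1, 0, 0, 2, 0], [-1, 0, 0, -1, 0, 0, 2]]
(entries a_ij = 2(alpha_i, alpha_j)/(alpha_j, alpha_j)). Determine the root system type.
E_7

The matrix has rank 7 with 2's on the diagonal. Reading the off-diagonal entries as Dynkin edges (a single edge where a_ij = a_ji = -1; a double or triple edge where a_ij * a_ji = 2 or 3), the diagram is a chain of 6 nodes with one extra node attached to the third node from one end (E_7). One simple-root ordering that puts it in standard form is (alpha_4, alpha_5, alpha_7, alpha_1, alpha_3, alpha_6, alpha_2). So the algebra is type E_7.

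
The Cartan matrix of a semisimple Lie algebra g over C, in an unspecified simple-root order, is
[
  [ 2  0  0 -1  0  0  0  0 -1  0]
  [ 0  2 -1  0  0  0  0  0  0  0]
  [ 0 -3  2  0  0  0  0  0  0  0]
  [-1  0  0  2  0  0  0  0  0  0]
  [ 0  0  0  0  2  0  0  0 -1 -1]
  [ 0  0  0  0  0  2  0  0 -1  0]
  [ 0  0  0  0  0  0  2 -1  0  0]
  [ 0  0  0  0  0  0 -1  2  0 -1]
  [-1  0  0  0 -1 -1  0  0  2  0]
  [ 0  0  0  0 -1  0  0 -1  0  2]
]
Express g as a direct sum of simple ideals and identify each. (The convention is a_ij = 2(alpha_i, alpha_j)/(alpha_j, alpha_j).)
E8 + G2

The diagram associated to this matrix has two connected components: the simple roots {alpha_1, alpha_4, alpha_5, alpha_6, alpha_7, alpha_8, alpha_9, alpha_10} form a chain of 7 nodes with one extra node attached to the third node from one end (E_8), and {alpha_2, alpha_3} form two nodes joined by a triple edge (G_2). A semisimple Lie algebra decomposes uniquely as the direct sum of simple ideals, one per connected component of its Dynkin diagram, so g ≅ E_8 ⊕ G_2 (dimension 248 + 14 = 262).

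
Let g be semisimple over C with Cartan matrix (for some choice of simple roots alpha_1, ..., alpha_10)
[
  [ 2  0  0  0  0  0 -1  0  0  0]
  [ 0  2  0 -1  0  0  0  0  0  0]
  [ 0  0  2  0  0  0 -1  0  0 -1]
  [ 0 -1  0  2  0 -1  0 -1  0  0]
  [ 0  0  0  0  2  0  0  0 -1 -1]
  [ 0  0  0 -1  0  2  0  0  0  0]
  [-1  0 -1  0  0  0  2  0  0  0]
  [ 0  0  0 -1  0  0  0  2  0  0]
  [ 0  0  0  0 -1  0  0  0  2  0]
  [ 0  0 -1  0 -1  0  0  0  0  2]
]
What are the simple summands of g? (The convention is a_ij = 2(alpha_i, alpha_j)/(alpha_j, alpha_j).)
A_6 (sl(7)) ⊕ D_4 (so(8))

The diagram associated to this matrix has two connected components: the simple roots {alpha_1, alpha_3, alpha_5, alpha_7, alpha_9, alpha_10} form a chain of 6 nodes with single edges (A_6), and {alpha_2, alpha_4, alpha_6, alpha_8} form a chain of 2 nodes with a fork of two nodes at one end (D_4). A semisimple Lie algebra decomposes uniquely as the direct sum of simple ideals, one per connected component of its Dynkin diagram, so g ≅ A_6 ⊕ D_4 (dimension 48 + 28 = 76).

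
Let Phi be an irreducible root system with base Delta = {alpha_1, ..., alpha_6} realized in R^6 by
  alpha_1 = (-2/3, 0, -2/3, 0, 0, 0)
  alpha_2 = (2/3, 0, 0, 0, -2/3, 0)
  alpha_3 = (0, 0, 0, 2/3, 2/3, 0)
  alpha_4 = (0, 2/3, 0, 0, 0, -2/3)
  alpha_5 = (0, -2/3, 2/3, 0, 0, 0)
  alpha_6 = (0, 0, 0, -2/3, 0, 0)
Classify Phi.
B_6

Compute the Cartan integers a_ij = 2(alpha_i, alpha_j)/(alpha_j, alpha_j); the resulting 6x6 Cartan matrix is
[[2, -1, 0, 0, -1, 0], [-1, 2, -1, 0, 0, 0], [0, -1, 2, 0, 0, -2], [0, 0, 0, 2, -1, 0], [-1, 0, 0, -1, 2, 0], [0, 0, -1, 0, 0, 2]].
The roots have two lengths (squared-length ratio 2:1); the short ones are alpha_{6}. The associated Dynkin diagram is a chain of 6 nodes with a double edge at one end; the terminal node there is the unique short simple root (B_6), so the type is B_6 (the algebra so(13)).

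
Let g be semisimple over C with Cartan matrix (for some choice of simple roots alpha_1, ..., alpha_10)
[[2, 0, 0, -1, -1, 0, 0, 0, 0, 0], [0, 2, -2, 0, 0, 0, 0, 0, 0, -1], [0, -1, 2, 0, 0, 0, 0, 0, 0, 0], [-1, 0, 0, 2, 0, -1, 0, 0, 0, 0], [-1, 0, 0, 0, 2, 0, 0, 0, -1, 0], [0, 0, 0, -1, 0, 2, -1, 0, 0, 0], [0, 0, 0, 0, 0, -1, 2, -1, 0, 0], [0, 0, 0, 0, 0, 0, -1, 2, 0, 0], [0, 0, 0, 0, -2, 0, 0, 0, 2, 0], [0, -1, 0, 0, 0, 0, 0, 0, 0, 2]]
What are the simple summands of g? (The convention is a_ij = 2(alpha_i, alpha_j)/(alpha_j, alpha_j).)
The diagram associated to this matrix has two connected components: the simple roots {alpha_2, alpha_3, alpha_10} form a chain of 3 nodes with a double edge at one end; the terminal node there is the unique short simple root (B_3), and {alpha_1, alpha_4, alpha_5, alpha_6, alpha_7, alpha_8, alpha_9} form a chain of 7 nodes with a double edge at one end; the terminal node there is the unique long simple root (C_7). A semisimple Lie algebra decomposes uniquely as the direct sum of simple ideals, one per connected component of its Dynkin diagram, so g ≅ B_3 ⊕ C_7 (dimension 21 + 105 = 126).

B_3 (so(7)) + C_7 (sp(14))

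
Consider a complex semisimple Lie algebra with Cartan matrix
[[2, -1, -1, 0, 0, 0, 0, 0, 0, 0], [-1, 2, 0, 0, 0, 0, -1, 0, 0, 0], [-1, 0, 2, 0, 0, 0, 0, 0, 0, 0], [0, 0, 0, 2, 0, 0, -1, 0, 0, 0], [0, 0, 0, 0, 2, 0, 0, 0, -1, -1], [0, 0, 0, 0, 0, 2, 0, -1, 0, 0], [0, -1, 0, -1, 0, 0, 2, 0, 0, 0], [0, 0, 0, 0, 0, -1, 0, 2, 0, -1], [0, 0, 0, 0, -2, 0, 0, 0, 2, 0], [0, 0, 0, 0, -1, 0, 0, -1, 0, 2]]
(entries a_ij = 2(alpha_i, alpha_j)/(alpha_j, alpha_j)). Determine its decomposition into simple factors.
The diagram associated to this matrix has two connected components: the simple roots {alpha_1, alpha_2, alpha_3, alpha_4, alpha_7} form a chain of 5 nodes with single edges (A_5), and {alpha_5, alpha_6, alpha_8, alpha_9, alpha_10} form a chain of 5 nodes with a double edge at one end; the terminal node there is the unique long simple root (C_5). A semisimple Lie algebra decomposes uniquely as the direct sum of simple ideals, one per connected component of its Dynkin diagram, so g ≅ A_5 ⊕ C_5 (dimension 35 + 55 = 90).

A_5 ⊕ C_5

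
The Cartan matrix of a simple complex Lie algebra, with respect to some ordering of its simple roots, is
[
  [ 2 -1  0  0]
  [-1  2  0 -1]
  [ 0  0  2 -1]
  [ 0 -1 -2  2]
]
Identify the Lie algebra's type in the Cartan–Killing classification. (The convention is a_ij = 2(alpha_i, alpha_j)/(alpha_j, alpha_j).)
B_4

The matrix has rank 4 with 2's on the diagonal. Reading the off-diagonal entries as Dynkin edges (a single edge where a_ij = a_ji = -1; a double or triple edge where a_ij * a_ji = 2 or 3), the diagram is a chain of 4 nodes with a double edge at one end; the terminal node there is the unique short simple root (B_4). One simple-root ordering that puts it in standard form is (alpha_1, alpha_2, alpha_4, alpha_3). So the algebra is type B_4, i.e. so(9).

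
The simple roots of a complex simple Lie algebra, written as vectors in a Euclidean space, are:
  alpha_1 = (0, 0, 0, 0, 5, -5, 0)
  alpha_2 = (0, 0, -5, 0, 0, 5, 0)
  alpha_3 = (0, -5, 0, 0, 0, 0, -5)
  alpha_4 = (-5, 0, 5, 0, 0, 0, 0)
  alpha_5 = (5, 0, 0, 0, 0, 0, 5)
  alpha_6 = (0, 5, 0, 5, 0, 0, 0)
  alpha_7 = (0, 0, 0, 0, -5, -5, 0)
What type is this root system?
Compute the Cartan integers a_ij = 2(alpha_i, alpha_j)/(alpha_j, alpha_j); the resulting 7x7 Cartan matrix is
[[2, -1, 0, 0, 0, 0, 0], [-1, 2, 0, -1, 0, 0, -1], [0, 0, 2, 0, -1, -1, 0], [0, -1, 0, 2, -1, 0, 0], [0, 0, -1, -1, 2, 0, 0], [0, 0, -1, 0, 0, 2, 0], [0, -1, 0, 0, 0, 0, 2]].
All simple roots have the same length, so the diagram is simply laced. The associated Dynkin diagram is a chain of 5 nodes with a fork of two nodes at one end (D_7), so the type is D_7 (the algebra so(14)).

type D_7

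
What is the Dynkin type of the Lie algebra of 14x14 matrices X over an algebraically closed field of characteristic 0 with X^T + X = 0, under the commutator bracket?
D_7 (so(14))

This is so(14) with 14 even, which has dimension 14(14-1)/2 = 91 and rank 14/2 = 7. In the classification of classical Lie algebras, the orthogonal algebra so(2n) in an even number of variables has type D_n; here n = 7, so the Dynkin diagram is a chain of 5 nodes with a fork of two nodes at one end (D_7). Hence the type is D_7.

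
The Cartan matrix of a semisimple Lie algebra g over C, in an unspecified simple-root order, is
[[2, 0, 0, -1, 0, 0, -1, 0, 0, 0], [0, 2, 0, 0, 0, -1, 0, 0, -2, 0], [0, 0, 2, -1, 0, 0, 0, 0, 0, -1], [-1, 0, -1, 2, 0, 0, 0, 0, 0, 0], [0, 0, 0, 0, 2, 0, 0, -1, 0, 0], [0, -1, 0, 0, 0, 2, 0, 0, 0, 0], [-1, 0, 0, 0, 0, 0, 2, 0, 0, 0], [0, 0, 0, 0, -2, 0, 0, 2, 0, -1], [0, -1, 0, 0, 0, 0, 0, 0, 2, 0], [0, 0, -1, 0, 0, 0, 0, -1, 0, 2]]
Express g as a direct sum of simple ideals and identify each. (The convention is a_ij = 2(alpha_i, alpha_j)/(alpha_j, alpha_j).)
The diagram associated to this matrix has two connected components: the simple roots {alpha_2, alpha_6, alpha_9} form a chain of 3 nodes with a double edge at one end; the terminal node there is the unique short simple root (B_3), and {alpha_1, alpha_3, alpha_4, alpha_5, alpha_7, alpha_8, alpha_10} form a chain of 7 nodes with a double edge at one end; the terminal node there is the unique short simple root (B_7). A semisimple Lie algebra decomposes uniquely as the direct sum of simple ideals, one per connected component of its Dynkin diagram, so g ≅ B_3 ⊕ B_7 (dimension 21 + 105 = 126).

B_3 + B_7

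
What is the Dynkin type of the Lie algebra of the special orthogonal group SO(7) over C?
B_3 (so(7))

This is so(7) with 7 odd, which has dimension 7(7-1)/2 = 21 and rank (7-1)/2 = 3. In the classification of classical Lie algebras, the orthogonal algebra so(2n+1) in an odd number of variables has type B_n; here n = 3, so the Dynkin diagram is a chain of 3 nodes with a double edge at one end; the terminal node there is the unique short simple root (B_3). Hence the type is B_3.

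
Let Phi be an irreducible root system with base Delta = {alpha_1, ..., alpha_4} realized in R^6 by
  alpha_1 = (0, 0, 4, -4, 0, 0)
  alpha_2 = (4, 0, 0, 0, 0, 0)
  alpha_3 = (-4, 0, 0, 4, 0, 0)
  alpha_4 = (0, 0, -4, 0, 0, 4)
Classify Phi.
B_4

Compute the Cartan integers a_ij = 2(alpha_i, alpha_j)/(alpha_j, alpha_j); the resulting 4x4 Cartan matrix is
[[2, 0, -1, -1], [0, 2, -1, 0], [-1, -2, 2, 0], [-1, 0, 0, 2]].
The roots have two lengths (squared-length ratio 2:1); the short ones are alpha_{2}. The associated Dynkin diagram is a chain of 4 nodes with a double edge at one end; the terminal node there is the unique short simple root (B_4), so the type is B_4 (the algebra so(9)).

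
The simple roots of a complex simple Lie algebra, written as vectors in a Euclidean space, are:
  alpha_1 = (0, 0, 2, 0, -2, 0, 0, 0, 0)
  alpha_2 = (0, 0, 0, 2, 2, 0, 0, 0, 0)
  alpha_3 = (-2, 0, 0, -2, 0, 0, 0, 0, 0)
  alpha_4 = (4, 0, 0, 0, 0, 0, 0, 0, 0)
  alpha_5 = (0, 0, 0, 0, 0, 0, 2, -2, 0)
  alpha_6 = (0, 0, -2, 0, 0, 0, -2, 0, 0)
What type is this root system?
C_6

Compute the Cartan integers a_ij = 2(alpha_i, alpha_j)/(alpha_j, alpha_j); the resulting 6x6 Cartan matrix is
[[2, -1, 0, 0, 0, -1], [-1, 2, -1, 0, 0, 0], [0, -1, 2, -1, 0, 0], [0, 0, -2, 2, 0, 0], [0, 0, 0, 0, 2, -1], [-1, 0, 0, 0, -1, 2]].
The roots have two lengths (squared-length ratio 2:1); the short ones are alpha_{1,2,3,5,6}. The associated Dynkin diagram is a chain of 6 nodes with a double edge at one end; the terminal node there is the unique long simple root (C_6), so the type is C_6 (the algebra sp(12)).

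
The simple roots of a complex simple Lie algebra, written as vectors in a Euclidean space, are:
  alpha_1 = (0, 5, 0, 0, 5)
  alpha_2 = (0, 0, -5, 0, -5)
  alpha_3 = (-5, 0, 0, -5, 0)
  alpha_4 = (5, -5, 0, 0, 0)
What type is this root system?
type A_4

Compute the Cartan integers a_ij = 2(alpha_i, alpha_j)/(alpha_j, alpha_j); the resulting 4x4 Cartan matrix is
[[2, -1, 0, -1], [-1, 2, 0, 0], [0, 0, 2, -1], [-1, 0, -1, 2]].
All simple roots have the same length, so the diagram is simply laced. The associated Dynkin diagram is a chain of 4 nodes with single edges (A_4), so the type is A_4 (the algebra sl(5)).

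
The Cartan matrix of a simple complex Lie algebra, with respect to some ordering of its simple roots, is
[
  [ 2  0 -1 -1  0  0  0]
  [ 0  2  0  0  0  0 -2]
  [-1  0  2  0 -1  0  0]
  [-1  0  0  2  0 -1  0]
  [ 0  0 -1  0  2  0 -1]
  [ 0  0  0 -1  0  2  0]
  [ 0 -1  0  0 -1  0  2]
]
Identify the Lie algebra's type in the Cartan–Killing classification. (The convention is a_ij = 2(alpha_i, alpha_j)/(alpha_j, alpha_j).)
The matrix has rank 7 with 2's on the diagonal. Reading the off-diagonal entries as Dynkin edges (a single edge where a_ij = a_ji = -1; a double or triple edge where a_ij * a_ji = 2 or 3), the diagram is a chain of 7 nodes with a double edge at one end; the terminal node there is the unique long simple root (C_7). One simple-root ordering that puts it in standard form is (alpha_6, alpha_4, alpha_1, alpha_3, alpha_5, alpha_7, alpha_2). So the algebra is type C_7, i.e. sp(14).

type C_7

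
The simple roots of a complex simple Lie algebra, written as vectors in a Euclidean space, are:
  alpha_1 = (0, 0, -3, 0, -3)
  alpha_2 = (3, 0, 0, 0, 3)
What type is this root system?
Compute the Cartan integers a_ij = 2(alpha_i, alpha_j)/(alpha_j, alpha_j); the resulting 2x2 Cartan matrix is
[[2, -1], [-1, 2]].
All simple roots have the same length, so the diagram is simply laced. The associated Dynkin diagram is a chain of 2 nodes with single edges (A_2), so the type is A_2 (the algebra sl(3)).

A_2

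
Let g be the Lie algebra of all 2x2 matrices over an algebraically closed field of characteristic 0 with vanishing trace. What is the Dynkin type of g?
This is sl(2), which has dimension 2^2 - 1 = 3 and rank 2 - 1 = 1 (a Cartan subalgebra is the diagonal traceless matrices). In the classification of classical Lie algebras, the special linear algebra sl(n+1) has type A_n; here n = 1, so the Dynkin diagram is a chain of 1 nodes with single edges (A_1). Hence the type is A_1.

A_1 (sl(2))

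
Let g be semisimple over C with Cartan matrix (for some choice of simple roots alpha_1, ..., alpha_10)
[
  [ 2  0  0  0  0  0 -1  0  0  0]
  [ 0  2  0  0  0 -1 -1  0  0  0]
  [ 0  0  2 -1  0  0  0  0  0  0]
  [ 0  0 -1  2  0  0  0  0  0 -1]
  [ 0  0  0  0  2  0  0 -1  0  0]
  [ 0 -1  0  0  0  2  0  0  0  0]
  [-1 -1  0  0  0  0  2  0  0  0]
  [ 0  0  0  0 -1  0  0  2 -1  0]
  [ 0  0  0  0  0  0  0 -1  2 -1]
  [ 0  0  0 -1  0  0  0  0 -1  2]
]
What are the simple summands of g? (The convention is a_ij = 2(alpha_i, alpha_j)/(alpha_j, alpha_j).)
A_4 (sl(5)) ⊕ A_6 (sl(7))

The diagram associated to this matrix has two connected components: the simple roots {alpha_1, alpha_2, alpha_6, alpha_7} form a chain of 4 nodes with single edges (A_4), and {alpha_3, alpha_4, alpha_5, alpha_8, alpha_9, alpha_10} form a chain of 6 nodes with single edges (A_6). A semisimple Lie algebra decomposes uniquely as the direct sum of simple ideals, one per connected component of its Dynkin diagram, so g ≅ A_4 ⊕ A_6 (dimension 24 + 48 = 72).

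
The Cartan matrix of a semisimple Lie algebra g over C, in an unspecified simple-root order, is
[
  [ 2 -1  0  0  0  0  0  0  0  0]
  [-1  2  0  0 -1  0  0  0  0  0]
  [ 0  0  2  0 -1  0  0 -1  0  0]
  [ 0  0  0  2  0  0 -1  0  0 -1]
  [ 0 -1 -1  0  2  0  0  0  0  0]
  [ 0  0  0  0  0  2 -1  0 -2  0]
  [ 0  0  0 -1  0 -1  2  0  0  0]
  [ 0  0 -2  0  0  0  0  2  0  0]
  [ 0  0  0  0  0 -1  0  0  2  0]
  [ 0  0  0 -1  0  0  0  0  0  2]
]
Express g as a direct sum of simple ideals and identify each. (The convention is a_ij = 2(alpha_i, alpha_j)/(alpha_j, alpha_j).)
B5 ⊕ C5

The diagram associated to this matrix has two connected components: the simple roots {alpha_4, alpha_6, alpha_7, alpha_9, alpha_10} form a chain of 5 nodes with a double edge at one end; the terminal node there is the unique short simple root (B_5), and {alpha_1, alpha_2, alpha_3, alpha_5, alpha_8} form a chain of 5 nodes with a double edge at one end; the terminal node there is the unique long simple root (C_5). A semisimple Lie algebra decomposes uniquely as the direct sum of simple ideals, one per connected component of its Dynkin diagram, so g ≅ B_5 ⊕ C_5 (dimension 55 + 55 = 110).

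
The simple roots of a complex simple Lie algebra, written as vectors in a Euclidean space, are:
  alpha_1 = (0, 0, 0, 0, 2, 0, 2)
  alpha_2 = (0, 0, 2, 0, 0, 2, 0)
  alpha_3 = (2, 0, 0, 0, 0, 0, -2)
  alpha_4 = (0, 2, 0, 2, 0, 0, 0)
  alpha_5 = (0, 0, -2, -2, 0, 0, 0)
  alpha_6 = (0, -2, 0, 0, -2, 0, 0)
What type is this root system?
Compute the Cartan integers a_ij = 2(alpha_i, alpha_j)/(alpha_j, alpha_j); the resulting 6x6 Cartan matrix is
[[2, 0, -1, 0, 0, -1], [0, 2, 0, 0, -1, 0], [-1, 0, 2, 0, 0, 0], [0, 0, 0, 2, -1, -1], [0, -1, 0, -1, 2, 0], [-1, 0, 0, -1, 0, 2]].
All simple roots have the same length, so the diagram is simply laced. The associated Dynkin diagram is a chain of 6 nodes with single edges (A_6), so the type is A_6 (the algebra sl(7)).

A_6 (sl(7))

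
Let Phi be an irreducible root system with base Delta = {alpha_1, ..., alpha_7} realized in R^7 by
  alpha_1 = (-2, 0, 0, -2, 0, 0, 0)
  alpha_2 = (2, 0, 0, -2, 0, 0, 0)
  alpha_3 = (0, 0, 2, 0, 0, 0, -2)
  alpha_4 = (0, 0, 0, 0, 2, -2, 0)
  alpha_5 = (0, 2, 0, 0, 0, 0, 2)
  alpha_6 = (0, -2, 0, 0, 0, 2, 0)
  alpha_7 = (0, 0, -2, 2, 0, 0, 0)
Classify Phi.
D7

Compute the Cartan integers a_ij = 2(alpha_i, alpha_j)/(alpha_j, alpha_j); the resulting 7x7 Cartan matrix is
[[2, 0, 0, 0, 0, 0, -1], [0, 2, 0, 0, 0, 0, -1], [0, 0, 2, 0, -1, 0, -1], [0, 0, 0, 2, 0, -1, 0], [0, 0, -1, 0, 2, -1, 0], [0, 0, 0, -1, -1, 2, 0], [-1, -1, -1, 0, 0, 0, 2]].
All simple roots have the same length, so the diagram is simply laced. The associated Dynkin diagram is a chain of 5 nodes with a fork of two nodes at one end (D_7), so the type is D_7 (the algebra so(14)).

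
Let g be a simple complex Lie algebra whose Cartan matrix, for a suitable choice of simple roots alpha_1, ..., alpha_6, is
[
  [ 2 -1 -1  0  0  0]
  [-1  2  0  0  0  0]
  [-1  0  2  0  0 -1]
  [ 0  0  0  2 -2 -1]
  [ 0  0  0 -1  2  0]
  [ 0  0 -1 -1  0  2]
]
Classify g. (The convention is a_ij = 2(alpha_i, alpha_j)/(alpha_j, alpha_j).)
The matrix has rank 6 with 2's on the diagonal. Reading the off-diagonal entries as Dynkin edges (a single edge where a_ij = a_ji = -1; a double or triple edge where a_ij * a_ji = 2 or 3), the diagram is a chain of 6 nodes with a double edge at one end; the terminal node there is the unique short simple root (B_6). One simple-root ordering that puts it in standard form is (alpha_2, alpha_1, alpha_3, alpha_6, alpha_4, alpha_5). So the algebra is type B_6, i.e. so(13).

B_6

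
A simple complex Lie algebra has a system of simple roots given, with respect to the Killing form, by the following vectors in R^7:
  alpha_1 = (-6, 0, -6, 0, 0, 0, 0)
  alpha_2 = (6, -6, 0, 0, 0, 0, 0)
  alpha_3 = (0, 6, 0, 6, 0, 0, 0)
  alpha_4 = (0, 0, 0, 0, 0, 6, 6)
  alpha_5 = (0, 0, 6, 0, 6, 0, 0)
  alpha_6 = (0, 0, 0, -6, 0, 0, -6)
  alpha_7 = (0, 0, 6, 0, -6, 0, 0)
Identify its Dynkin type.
Compute the Cartan integers a_ij = 2(alpha_i, alpha_j)/(alpha_j, alpha_j); the resulting 7x7 Cartan matrix is
[[2, -1, 0, 0, -1, 0, -1], [-1, 2, -1, 0, 0, 0, 0], [0, -1, 2, 0, 0, -1, 0], [0, 0, 0, 2, 0, -1, 0], [-1, 0, 0, 0, 2, 0, 0], [0, 0, -1, -1, 0, 2, 0], [-1, 0, 0, 0, 0, 0, 2]].
All simple roots have the same length, so the diagram is simply laced. The associated Dynkin diagram is a chain of 5 nodes with a fork of two nodes at one end (D_7), so the type is D_7 (the algebra so(14)).

D_7 (so(14))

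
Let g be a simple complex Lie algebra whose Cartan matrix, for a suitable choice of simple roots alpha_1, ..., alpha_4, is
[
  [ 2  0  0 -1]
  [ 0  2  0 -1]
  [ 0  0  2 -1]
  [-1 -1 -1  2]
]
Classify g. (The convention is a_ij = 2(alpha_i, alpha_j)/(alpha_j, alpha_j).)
D4

The matrix has rank 4 with 2's on the diagonal. Reading the off-diagonal entries as Dynkin edges (a single edge where a_ij = a_ji = -1; a double or triple edge where a_ij * a_ji = 2 or 3), the diagram is a chain of 2 nodes with a fork of two nodes at one end (D_4). One simple-root ordering that puts it in standard form is (alpha_2, alpha_4, alpha_1, alpha_3). So the algebra is type D_4, i.e. so(8).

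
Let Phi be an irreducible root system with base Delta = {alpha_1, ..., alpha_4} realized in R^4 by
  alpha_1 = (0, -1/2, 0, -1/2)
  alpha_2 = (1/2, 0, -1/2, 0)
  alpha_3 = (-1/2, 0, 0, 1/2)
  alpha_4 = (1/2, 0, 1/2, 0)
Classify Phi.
Compute the Cartan integers a_ij = 2(alpha_i, alpha_j)/(alpha_j, alpha_j); the resulting 4x4 Cartan matrix is
[[2, 0, -1, 0], [0, 2, -1, 0], [-1, -1, 2, -1], [0, 0, -1, 2]].
All simple roots have the same length, so the diagram is simply laced. The associated Dynkin diagram is a chain of 2 nodes with a fork of two nodes at one end (D_4), so the type is D_4 (the algebra so(8)).

D_4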